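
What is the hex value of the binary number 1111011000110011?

Group into 4-bit nibbles from right:
  1111 = F
  0110 = 6
  0011 = 3
  0011 = 3
Result: F633



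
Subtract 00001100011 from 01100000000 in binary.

Method 1 - Direct subtraction (column by column from the right: bit − bit − borrow-in; if negative, add 2 and borrow 1 from the next column):
borrow: 00111111110
        01100000000
-       00001100011
-------------------
        01010011101

Method 2 - Add two's complement:
Two's complement of 00001100011: invert → 11110011100, add 1 → 11110011101
  01100000000
+ 11110011101
-------------
 101010011101  (end carry out of the top bit = 1)
Discarding the end carry: 01010011101
Decimal check:
  01100000000 = 512 + 256 = 768
  00001100011 = 64 + 32 + 2 + 1 = 99
  768 - 99 = 669, and 01010011101 = 512 + 128 + 16 + 8 + 4 + 1 = 669 ✓



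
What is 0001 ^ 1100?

XOR: 1 when bits differ
  0001
^ 1100
------
  1101
Decimal: 1 ^ 12 = 13



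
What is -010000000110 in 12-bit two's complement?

Original: 010000000110
Step 1 - Invert all bits: 101111111001
Step 2 - Add 1: 101111111010
Verification: 010000000110 + 101111111010 = 1000000000000; discarding the end carry (carry out of the top bit) leaves the 12-bit value 000000000000, as required for x + (-x)



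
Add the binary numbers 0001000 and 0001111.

Add column by column from the right: bit + bit + carry-in; write the sum mod 2, carry 1 when the sum is 2 or 3.
carry:  0010000
        0001000
+       0001111
---------------
       00010111
(the carry out of the leftmost column, 0, becomes the leading bit)
Decimal check:
  0001000 = 8
  0001111 = 8 + 4 + 2 + 1 = 15
  8 + 15 = 23, and 00010111 = 16 + 4 + 2 + 1 = 23 ✓



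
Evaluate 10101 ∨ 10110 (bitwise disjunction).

OR: 1 when either bit is 1
  10101
| 10110
-------
  10111
Decimal: 21 | 22 = 23



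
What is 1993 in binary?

Using repeated division by 2:
1993 ÷ 2 = 996 remainder 1
996 ÷ 2 = 498 remainder 0
498 ÷ 2 = 249 remainder 0
249 ÷ 2 = 124 remainder 1
124 ÷ 2 = 62 remainder 0
62 ÷ 2 = 31 remainder 0
31 ÷ 2 = 15 remainder 1
15 ÷ 2 = 7 remainder 1
7 ÷ 2 = 3 remainder 1
3 ÷ 2 = 1 remainder 1
1 ÷ 2 = 0 remainder 1
Reading remainders bottom to top: 11111001001



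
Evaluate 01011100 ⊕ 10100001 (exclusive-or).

XOR: 1 when bits differ
  01011100
^ 10100001
----------
  11111101
Decimal: 92 ^ 161 = 253



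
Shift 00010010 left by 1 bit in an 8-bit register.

Original: 00010010 (decimal 18)
Shift left by 1 position
Append 1 zero on the right
Result: 00100100 (decimal 36)
Equivalent: 18 << 1 = 18 × 2^1 = 36



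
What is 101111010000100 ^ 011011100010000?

XOR: 1 when bits differ
  101111010000100
^ 011011100010000
-----------------
  110100110010100
Decimal: 24196 ^ 14096 = 27028



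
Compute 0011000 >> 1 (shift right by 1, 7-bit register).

Original: 0011000 (decimal 24)
Shift right by 1 position
Drop the 1 low bit; fill with zero on the left
Result: 0001100 (decimal 12)
Equivalent: 24 >> 1 = 24 ÷ 2^1 = 12



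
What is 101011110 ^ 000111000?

XOR: 1 when bits differ
  101011110
^ 000111000
-----------
  101100110
Decimal: 350 ^ 56 = 358



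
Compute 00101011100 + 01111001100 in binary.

Add column by column from the right: bit + bit + carry-in; write the sum mod 2, carry 1 when the sum is 2 or 3.
carry:  11110111000
        00101011100
+       01111001100
-------------------
       010100101000
(the carry out of the leftmost column, 0, becomes the leading bit)
Decimal check:
  00101011100 = 256 + 64 + 16 + 8 + 4 = 348
  01111001100 = 512 + 256 + 128 + 64 + 8 + 4 = 972
  348 + 972 = 1320, and 010100101000 = 1024 + 256 + 32 + 8 = 1320 ✓



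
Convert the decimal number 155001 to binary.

Using repeated division by 2:
155001 ÷ 2 = 77500 remainder 1
77500 ÷ 2 = 38750 remainder 0
38750 ÷ 2 = 19375 remainder 0
19375 ÷ 2 = 9687 remainder 1
9687 ÷ 2 = 4843 remainder 1
4843 ÷ 2 = 2421 remainder 1
2421 ÷ 2 = 1210 remainder 1
1210 ÷ 2 = 605 remainder 0
605 ÷ 2 = 302 remainder 1
302 ÷ 2 = 151 remainder 0
151 ÷ 2 = 75 remainder 1
75 ÷ 2 = 37 remainder 1
37 ÷ 2 = 18 remainder 1
18 ÷ 2 = 9 remainder 0
9 ÷ 2 = 4 remainder 1
4 ÷ 2 = 2 remainder 0
2 ÷ 2 = 1 remainder 0
1 ÷ 2 = 0 remainder 1
Reading remainders bottom to top: 100101110101111001



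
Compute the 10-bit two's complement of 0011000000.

Original: 0011000000
Step 1 - Invert all bits: 1100111111
Step 2 - Add 1: 1101000000
Verification: 0011000000 + 1101000000 = 10000000000; discarding the end carry (carry out of the top bit) leaves the 10-bit value 0000000000, as required for x + (-x)



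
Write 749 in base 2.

Using repeated division by 2:
749 ÷ 2 = 374 remainder 1
374 ÷ 2 = 187 remainder 0
187 ÷ 2 = 93 remainder 1
93 ÷ 2 = 46 remainder 1
46 ÷ 2 = 23 remainder 0
23 ÷ 2 = 11 remainder 1
11 ÷ 2 = 5 remainder 1
5 ÷ 2 = 2 remainder 1
2 ÷ 2 = 1 remainder 0
1 ÷ 2 = 0 remainder 1
Reading remainders bottom to top: 1011101101



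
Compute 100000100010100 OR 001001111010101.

OR: 1 when either bit is 1
  100000100010100
| 001001111010101
-----------------
  101001111010101
Decimal: 16660 | 5077 = 21461



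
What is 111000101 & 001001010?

AND: 1 only when both bits are 1
  111000101
& 001001010
-----------
  001000000
Decimal: 453 & 74 = 64



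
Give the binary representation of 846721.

Using repeated division by 2:
846721 ÷ 2 = 423360 remainder 1
423360 ÷ 2 = 211680 remainder 0
211680 ÷ 2 = 105840 remainder 0
105840 ÷ 2 = 52920 remainder 0
52920 ÷ 2 = 26460 remainder 0
26460 ÷ 2 = 13230 remainder 0
13230 ÷ 2 = 6615 remainder 0
6615 ÷ 2 = 3307 remainder 1
3307 ÷ 2 = 1653 remainder 1
1653 ÷ 2 = 826 remainder 1
826 ÷ 2 = 413 remainder 0
413 ÷ 2 = 206 remainder 1
206 ÷ 2 = 103 remainder 0
103 ÷ 2 = 51 remainder 1
51 ÷ 2 = 25 remainder 1
25 ÷ 2 = 12 remainder 1
12 ÷ 2 = 6 remainder 0
6 ÷ 2 = 3 remainder 0
3 ÷ 2 = 1 remainder 1
1 ÷ 2 = 0 remainder 1
Reading remainders bottom to top: 11001110101110000001



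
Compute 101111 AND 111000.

AND: 1 only when both bits are 1
  101111
& 111000
--------
  101000
Decimal: 47 & 56 = 40



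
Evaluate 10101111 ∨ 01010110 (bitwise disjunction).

OR: 1 when either bit is 1
  10101111
| 01010110
----------
  11111111
Decimal: 175 | 86 = 255



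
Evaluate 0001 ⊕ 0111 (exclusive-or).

XOR: 1 when bits differ
  0001
^ 0111
------
  0110
Decimal: 1 ^ 7 = 6



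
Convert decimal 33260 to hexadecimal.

Using repeated division by 16 (digits 10–15 are A–F):
33260 ÷ 16 = 2078 remainder 12 (C)
2078 ÷ 16 = 129 remainder 14 (E)
129 ÷ 16 = 8 remainder 1
8 ÷ 16 = 0 remainder 8
Reading remainders bottom to top: 81EC



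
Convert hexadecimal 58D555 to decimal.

Expand by place value (powers of 16):
Digit values: D = 13
58D555 = 5 × 16^5 + 8 × 16^4 + 13 × 16^3 + 5 × 16^2 + 5 × 16^1 + 5 × 16^0
= 5 × 1048576 + 8 × 65536 + 13 × 4096 + 5 × 256 + 5 × 16 + 5 × 1
= 5242880 + 524288 + 53248 + 1280 + 80 + 5
= 5821781



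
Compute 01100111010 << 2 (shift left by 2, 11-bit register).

Original: 01100111010 (decimal 826)
Shift left by 2 positions
Append 2 zeros on the right and drop the 2 high bits that overflow the 11-bit width
Result: 10011101000 (decimal 1256)
Equivalent: 826 << 2 = 826 × 2^2 = 3304, truncated to 11 bits = 1256



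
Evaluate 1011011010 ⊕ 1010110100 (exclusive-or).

XOR: 1 when bits differ
  1011011010
^ 1010110100
------------
  0001101110
Decimal: 730 ^ 692 = 110



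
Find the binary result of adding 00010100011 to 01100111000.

Add column by column from the right: bit + bit + carry-in; write the sum mod 2, carry 1 when the sum is 2 or 3.
carry:  00001000000
        00010100011
+       01100111000
-------------------
       001111011011
(the carry out of the leftmost column, 0, becomes the leading bit)
Decimal check:
  00010100011 = 128 + 32 + 2 + 1 = 163
  01100111000 = 512 + 256 + 32 + 16 + 8 = 824
  163 + 824 = 987, and 001111011011 = 512 + 256 + 128 + 64 + 16 + 8 + 2 + 1 = 987 ✓



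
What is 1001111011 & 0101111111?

AND: 1 only when both bits are 1
  1001111011
& 0101111111
------------
  0001111011
Decimal: 635 & 383 = 123



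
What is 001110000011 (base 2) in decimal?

Sum of powers of 2 for each 1-bit:
2^0 + 2^1 + 2^7 + 2^8 + 2^9
= 1 + 2 + 128 + 256 + 512
= 899



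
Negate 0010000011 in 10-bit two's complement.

Original: 0010000011
Step 1 - Invert all bits: 1101111100
Step 2 - Add 1: 1101111101
Verification: 0010000011 + 1101111101 = 10000000000; discarding the end carry (carry out of the top bit) leaves the 10-bit value 0000000000, as required for x + (-x)



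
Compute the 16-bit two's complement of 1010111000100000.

Original (sign bit 1, negative): 1010111000100000
Step 1 - Invert all bits: 0101000111011111
Step 2 - Add 1: 0101000111100000
Verification: 1010111000100000 + 0101000111100000 = 10000000000000000; discarding the end carry (carry out of the top bit) leaves the 16-bit value 0000000000000000, as required for x + (-x)



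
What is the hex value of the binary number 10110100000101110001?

Group into 4-bit nibbles from right:
  1011 = B
  0100 = 4
  0001 = 1
  0111 = 7
  0001 = 1
Result: B4171



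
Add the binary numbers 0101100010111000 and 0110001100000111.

Add column by column from the right: bit + bit + carry-in; write the sum mod 2, carry 1 when the sum is 2 or 3.
carry:  1000000000000000
        0101100010111000
+       0110001100000111
------------------------
       01011101110111111
(the carry out of the leftmost column, 0, becomes the leading bit)
Decimal check:
  0101100010111000 = 16384 + 4096 + 2048 + 128 + 32 + 16 + 8 = 22712
  0110001100000111 = 16384 + 8192 + 512 + 256 + 4 + 2 + 1 = 25351
  22712 + 25351 = 48063, and 01011101110111111 = 32768 + 8192 + 4096 + 2048 + 512 + 256 + 128 + 32 + 16 + 8 + 4 + 2 + 1 = 48063 ✓



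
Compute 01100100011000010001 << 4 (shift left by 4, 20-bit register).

Original: 01100100011000010001 (decimal 411153)
Shift left by 4 positions
Append 4 zeros on the right and drop the 4 high bits that overflow the 20-bit width
Result: 01000110000100010000 (decimal 286992)
Equivalent: 411153 << 4 = 411153 × 2^4 = 6578448, truncated to 20 bits = 286992



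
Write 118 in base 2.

Using repeated division by 2:
118 ÷ 2 = 59 remainder 0
59 ÷ 2 = 29 remainder 1
29 ÷ 2 = 14 remainder 1
14 ÷ 2 = 7 remainder 0
7 ÷ 2 = 3 remainder 1
3 ÷ 2 = 1 remainder 1
1 ÷ 2 = 0 remainder 1
Reading remainders bottom to top: 1110110



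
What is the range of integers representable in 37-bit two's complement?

For 37-bit two's complement:
Minimum: -2^36 = -68719476736
Maximum: 2^36 - 1 = 68719476735



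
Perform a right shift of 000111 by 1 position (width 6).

Original: 000111 (decimal 7)
Shift right by 1 position
Drop the 1 low bit; fill with zero on the left
Result: 000011 (decimal 3)
Equivalent: 7 >> 1 = 7 ÷ 2^1 = 3



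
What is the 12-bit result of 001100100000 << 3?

Original: 001100100000 (decimal 800)
Shift left by 3 positions
Append 3 zeros on the right and drop the 3 high bits that overflow the 12-bit width
Result: 100100000000 (decimal 2304)
Equivalent: 800 << 3 = 800 × 2^3 = 6400, truncated to 12 bits = 2304



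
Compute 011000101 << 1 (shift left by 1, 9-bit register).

Original: 011000101 (decimal 197)
Shift left by 1 position
Append 1 zero on the right
Result: 110001010 (decimal 394)
Equivalent: 197 << 1 = 197 × 2^1 = 394



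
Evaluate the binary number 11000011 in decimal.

Sum of powers of 2 for each 1-bit:
2^0 + 2^1 + 2^6 + 2^7
= 1 + 2 + 64 + 128
= 195



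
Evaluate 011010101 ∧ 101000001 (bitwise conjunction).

AND: 1 only when both bits are 1
  011010101
& 101000001
-----------
  001000001
Decimal: 213 & 321 = 65



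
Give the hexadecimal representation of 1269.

Using repeated division by 16 (digits 10–15 are A–F):
1269 ÷ 16 = 79 remainder 5
79 ÷ 16 = 4 remainder 15 (F)
4 ÷ 16 = 0 remainder 4
Reading remainders bottom to top: 4F5



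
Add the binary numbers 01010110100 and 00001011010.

Add column by column from the right: bit + bit + carry-in; write the sum mod 2, carry 1 when the sum is 2 or 3.
carry:  00111100000
        01010110100
+       00001011010
-------------------
       001100001110
(the carry out of the leftmost column, 0, becomes the leading bit)
Decimal check:
  01010110100 = 512 + 128 + 32 + 16 + 4 = 692
  00001011010 = 64 + 16 + 8 + 2 = 90
  692 + 90 = 782, and 001100001110 = 512 + 256 + 8 + 4 + 2 = 782 ✓



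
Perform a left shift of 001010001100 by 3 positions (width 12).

Original: 001010001100 (decimal 652)
Shift left by 3 positions
Append 3 zeros on the right and drop the 3 high bits that overflow the 12-bit width
Result: 010001100000 (decimal 1120)
Equivalent: 652 << 3 = 652 × 2^3 = 5216, truncated to 12 bits = 1120



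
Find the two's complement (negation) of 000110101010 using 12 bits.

Original: 000110101010
Step 1 - Invert all bits: 111001010101
Step 2 - Add 1: 111001010110
Verification: 000110101010 + 111001010110 = 1000000000000; discarding the end carry (carry out of the top bit) leaves the 12-bit value 000000000000, as required for x + (-x)



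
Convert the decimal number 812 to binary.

Using repeated division by 2:
812 ÷ 2 = 406 remainder 0
406 ÷ 2 = 203 remainder 0
203 ÷ 2 = 101 remainder 1
101 ÷ 2 = 50 remainder 1
50 ÷ 2 = 25 remainder 0
25 ÷ 2 = 12 remainder 1
12 ÷ 2 = 6 remainder 0
6 ÷ 2 = 3 remainder 0
3 ÷ 2 = 1 remainder 1
1 ÷ 2 = 0 remainder 1
Reading remainders bottom to top: 1100101100



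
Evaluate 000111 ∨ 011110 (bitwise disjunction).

OR: 1 when either bit is 1
  000111
| 011110
--------
  011111
Decimal: 7 | 30 = 31



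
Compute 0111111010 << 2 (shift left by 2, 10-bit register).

Original: 0111111010 (decimal 506)
Shift left by 2 positions
Append 2 zeros on the right and drop the 2 high bits that overflow the 10-bit width
Result: 1111101000 (decimal 1000)
Equivalent: 506 << 2 = 506 × 2^2 = 2024, truncated to 10 bits = 1000



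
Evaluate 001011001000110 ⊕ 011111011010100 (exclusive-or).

XOR: 1 when bits differ
  001011001000110
^ 011111011010100
-----------------
  010100010010010
Decimal: 5702 ^ 16084 = 10386



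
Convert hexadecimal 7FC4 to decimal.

Expand by place value (powers of 16):
Digit values: F = 15, C = 12
7FC4 = 7 × 16^3 + 15 × 16^2 + 12 × 16^1 + 4 × 16^0
= 7 × 4096 + 15 × 256 + 12 × 16 + 4 × 1
= 28672 + 3840 + 192 + 4
= 32708



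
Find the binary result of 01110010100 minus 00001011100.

Method 1 - Direct subtraction (column by column from the right: bit − bit − borrow-in; if negative, add 2 and borrow 1 from the next column):
borrow: 00011110000
        01110010100
-       00001011100
-------------------
        01100111000

Method 2 - Add two's complement:
Two's complement of 00001011100: invert → 11110100011, add 1 → 11110100100
  01110010100
+ 11110100100
-------------
 101100111000  (end carry out of the top bit = 1)
Discarding the end carry: 01100111000
Decimal check:
  01110010100 = 512 + 256 + 128 + 16 + 4 = 916
  00001011100 = 64 + 16 + 8 + 4 = 92
  916 - 92 = 824, and 01100111000 = 512 + 256 + 32 + 16 + 8 = 824 ✓



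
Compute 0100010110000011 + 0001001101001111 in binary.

Add column by column from the right: bit + bit + carry-in; write the sum mod 2, carry 1 when the sum is 2 or 3.
carry:  0000111000011110
        0100010110000011
+       0001001101001111
------------------------
       00101100011010010
(the carry out of the leftmost column, 0, becomes the leading bit)
Decimal check:
  0100010110000011 = 16384 + 1024 + 256 + 128 + 2 + 1 = 17795
  0001001101001111 = 4096 + 512 + 256 + 64 + 8 + 4 + 2 + 1 = 4943
  17795 + 4943 = 22738, and 00101100011010010 = 16384 + 4096 + 2048 + 128 + 64 + 16 + 2 = 22738 ✓



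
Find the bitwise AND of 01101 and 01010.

AND: 1 only when both bits are 1
  01101
& 01010
-------
  01000
Decimal: 13 & 10 = 8



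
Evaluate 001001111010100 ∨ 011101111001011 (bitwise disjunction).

OR: 1 when either bit is 1
  001001111010100
| 011101111001011
-----------------
  011101111011111
Decimal: 5076 | 15307 = 15327



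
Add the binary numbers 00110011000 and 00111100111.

Add column by column from the right: bit + bit + carry-in; write the sum mod 2, carry 1 when the sum is 2 or 3.
carry:  01100000000
        00110011000
+       00111100111
-------------------
       001101111111
(the carry out of the leftmost column, 0, becomes the leading bit)
Decimal check:
  00110011000 = 256 + 128 + 16 + 8 = 408
  00111100111 = 256 + 128 + 64 + 32 + 4 + 2 + 1 = 487
  408 + 487 = 895, and 001101111111 = 512 + 256 + 64 + 32 + 16 + 8 + 4 + 2 + 1 = 895 ✓



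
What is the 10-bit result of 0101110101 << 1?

Original: 0101110101 (decimal 373)
Shift left by 1 position
Append 1 zero on the right
Result: 1011101010 (decimal 746)
Equivalent: 373 << 1 = 373 × 2^1 = 746



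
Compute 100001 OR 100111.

OR: 1 when either bit is 1
  100001
| 100111
--------
  100111
Decimal: 33 | 39 = 39



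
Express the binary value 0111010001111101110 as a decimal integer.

Sum of powers of 2 for each 1-bit:
2^1 + 2^2 + 2^3 + 2^5 + 2^6 + 2^7 + 2^8 + 2^9 + 2^13 + 2^15 + 2^16 + 2^17
= 2 + 4 + 8 + 32 + 64 + 128 + 256 + 512 + 8192 + 32768 + 65536 + 131072
= 238574



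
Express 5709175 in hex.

Using repeated division by 16 (digits 10–15 are A–F):
5709175 ÷ 16 = 356823 remainder 7
356823 ÷ 16 = 22301 remainder 7
22301 ÷ 16 = 1393 remainder 13 (D)
1393 ÷ 16 = 87 remainder 1
87 ÷ 16 = 5 remainder 7
5 ÷ 16 = 0 remainder 5
Reading remainders bottom to top: 571D77



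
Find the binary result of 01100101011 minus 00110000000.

Method 1 - Direct subtraction (column by column from the right: bit − bit − borrow-in; if negative, add 2 and borrow 1 from the next column):
borrow: 01100000000
        01100101011
-       00110000000
-------------------
        00110101011

Method 2 - Add two's complement:
Two's complement of 00110000000: invert → 11001111111, add 1 → 11010000000
  01100101011
+ 11010000000
-------------
 100110101011  (end carry out of the top bit = 1)
Discarding the end carry: 00110101011
Decimal check:
  01100101011 = 512 + 256 + 32 + 8 + 2 + 1 = 811
  00110000000 = 256 + 128 = 384
  811 - 384 = 427, and 00110101011 = 256 + 128 + 32 + 8 + 2 + 1 = 427 ✓



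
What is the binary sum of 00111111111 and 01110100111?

Add column by column from the right: bit + bit + carry-in; write the sum mod 2, carry 1 when the sum is 2 or 3.
carry:  11111111110
        00111111111
+       01110100111
-------------------
       010110100110
(the carry out of the leftmost column, 0, becomes the leading bit)
Decimal check:
  00111111111 = 256 + 128 + 64 + 32 + 16 + 8 + 4 + 2 + 1 = 511
  01110100111 = 512 + 256 + 128 + 32 + 4 + 2 + 1 = 935
  511 + 935 = 1446, and 010110100110 = 1024 + 256 + 128 + 32 + 4 + 2 = 1446 ✓



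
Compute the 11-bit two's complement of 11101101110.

Original (sign bit 1, negative): 11101101110
Step 1 - Invert all bits: 00010010001
Step 2 - Add 1: 00010010010
Verification: 11101101110 + 00010010010 = 100000000000; discarding the end carry (carry out of the top bit) leaves the 11-bit value 00000000000, as required for x + (-x)



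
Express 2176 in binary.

Using repeated division by 2:
2176 ÷ 2 = 1088 remainder 0
1088 ÷ 2 = 544 remainder 0
544 ÷ 2 = 272 remainder 0
272 ÷ 2 = 136 remainder 0
136 ÷ 2 = 68 remainder 0
68 ÷ 2 = 34 remainder 0
34 ÷ 2 = 17 remainder 0
17 ÷ 2 = 8 remainder 1
8 ÷ 2 = 4 remainder 0
4 ÷ 2 = 2 remainder 0
2 ÷ 2 = 1 remainder 0
1 ÷ 2 = 0 remainder 1
Reading remainders bottom to top: 100010000000



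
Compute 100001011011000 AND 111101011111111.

AND: 1 only when both bits are 1
  100001011011000
& 111101011111111
-----------------
  100001011011000
Decimal: 17112 & 31487 = 17112



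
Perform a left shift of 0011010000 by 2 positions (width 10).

Original: 0011010000 (decimal 208)
Shift left by 2 positions
Append 2 zeros on the right
Result: 1101000000 (decimal 832)
Equivalent: 208 << 2 = 208 × 2^2 = 832



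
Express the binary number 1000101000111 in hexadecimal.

Group into 4-bit nibbles from right:
  0001 = 1
  0001 = 1
  0100 = 4
  0111 = 7
Result: 1147



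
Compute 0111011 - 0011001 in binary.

Method 1 - Direct subtraction (column by column from the right: bit − bit − borrow-in; if negative, add 2 and borrow 1 from the next column):
borrow: 0000000
        0111011
-       0011001
---------------
        0100010

Method 2 - Add two's complement:
Two's complement of 0011001: invert → 1100110, add 1 → 1100111
  0111011
+ 1100111
---------
 10100010  (end carry out of the top bit = 1)
Discarding the end carry: 0100010
Decimal check:
  0111011 = 32 + 16 + 8 + 2 + 1 = 59
  0011001 = 16 + 8 + 1 = 25
  59 - 25 = 34, and 0100010 = 32 + 2 = 34 ✓



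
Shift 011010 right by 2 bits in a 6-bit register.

Original: 011010 (decimal 26)
Shift right by 2 positions
Drop the 2 low bits; fill with zeros on the left
Result: 000110 (decimal 6)
Equivalent: 26 >> 2 = 26 ÷ 2^2 = 6



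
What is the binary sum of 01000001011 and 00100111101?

Add column by column from the right: bit + bit + carry-in; write the sum mod 2, carry 1 when the sum is 2 or 3.
carry:  00001111110
        01000001011
+       00100111101
-------------------
       001101001000
(the carry out of the leftmost column, 0, becomes the leading bit)
Decimal check:
  01000001011 = 512 + 8 + 2 + 1 = 523
  00100111101 = 256 + 32 + 16 + 8 + 4 + 1 = 317
  523 + 317 = 840, and 001101001000 = 512 + 256 + 64 + 8 = 840 ✓



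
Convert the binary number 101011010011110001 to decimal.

Sum of powers of 2 for each 1-bit:
2^0 + 2^4 + 2^5 + 2^6 + 2^7 + 2^10 + 2^12 + 2^13 + 2^15 + 2^17
= 1 + 16 + 32 + 64 + 128 + 1024 + 4096 + 8192 + 32768 + 131072
= 177393



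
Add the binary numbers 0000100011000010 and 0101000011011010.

Add column by column from the right: bit + bit + carry-in; write the sum mod 2, carry 1 when the sum is 2 or 3.
carry:  0000000110000100
        0000100011000010
+       0101000011011010
------------------------
       00101100110011100
(the carry out of the leftmost column, 0, becomes the leading bit)
Decimal check:
  0000100011000010 = 2048 + 128 + 64 + 2 = 2242
  0101000011011010 = 16384 + 4096 + 128 + 64 + 16 + 8 + 2 = 20698
  2242 + 20698 = 22940, and 00101100110011100 = 16384 + 4096 + 2048 + 256 + 128 + 16 + 8 + 4 = 22940 ✓



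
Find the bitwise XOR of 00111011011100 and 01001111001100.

XOR: 1 when bits differ
  00111011011100
^ 01001111001100
----------------
  01110100010000
Decimal: 3804 ^ 5068 = 7440



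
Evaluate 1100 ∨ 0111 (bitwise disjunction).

OR: 1 when either bit is 1
  1100
| 0111
------
  1111
Decimal: 12 | 7 = 15



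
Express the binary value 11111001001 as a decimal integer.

Sum of powers of 2 for each 1-bit:
2^0 + 2^3 + 2^6 + 2^7 + 2^8 + 2^9 + 2^10
= 1 + 8 + 64 + 128 + 256 + 512 + 1024
= 1993



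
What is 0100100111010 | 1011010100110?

OR: 1 when either bit is 1
  0100100111010
| 1011010100110
---------------
  1111110111110
Decimal: 2362 | 5798 = 8126



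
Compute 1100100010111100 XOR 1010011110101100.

XOR: 1 when bits differ
  1100100010111100
^ 1010011110101100
------------------
  0110111100010000
Decimal: 51388 ^ 42924 = 28432



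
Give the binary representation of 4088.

Using repeated division by 2:
4088 ÷ 2 = 2044 remainder 0
2044 ÷ 2 = 1022 remainder 0
1022 ÷ 2 = 511 remainder 0
511 ÷ 2 = 255 remainder 1
255 ÷ 2 = 127 remainder 1
127 ÷ 2 = 63 remainder 1
63 ÷ 2 = 31 remainder 1
31 ÷ 2 = 15 remainder 1
15 ÷ 2 = 7 remainder 1
7 ÷ 2 = 3 remainder 1
3 ÷ 2 = 1 remainder 1
1 ÷ 2 = 0 remainder 1
Reading remainders bottom to top: 111111111000



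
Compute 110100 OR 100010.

OR: 1 when either bit is 1
  110100
| 100010
--------
  110110
Decimal: 52 | 34 = 54



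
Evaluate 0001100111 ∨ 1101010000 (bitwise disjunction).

OR: 1 when either bit is 1
  0001100111
| 1101010000
------------
  1101110111
Decimal: 103 | 848 = 887



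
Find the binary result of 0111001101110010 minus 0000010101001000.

Method 1 - Direct subtraction (column by column from the right: bit − bit − borrow-in; if negative, add 2 and borrow 1 from the next column):
borrow: 0001100000010000
        0111001101110010
-       0000010101001000
------------------------
        0110111000101010

Method 2 - Add two's complement:
Two's complement of 0000010101001000: invert → 1111101010110111, add 1 → 1111101010111000
  0111001101110010
+ 1111101010111000
------------------
 10110111000101010  (end carry out of the top bit = 1)
Discarding the end carry: 0110111000101010
Decimal check:
  0111001101110010 = 16384 + 8192 + 4096 + 512 + 256 + 64 + 32 + 16 + 2 = 29554
  0000010101001000 = 1024 + 256 + 64 + 8 = 1352
  29554 - 1352 = 28202, and 0110111000101010 = 16384 + 8192 + 2048 + 1024 + 512 + 32 + 8 + 2 = 28202 ✓



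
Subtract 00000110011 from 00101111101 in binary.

Method 1 - Direct subtraction (column by column from the right: bit − bit − borrow-in; if negative, add 2 and borrow 1 from the next column):
borrow: 00000000100
        00101111101
-       00000110011
-------------------
        00101001010

Method 2 - Add two's complement:
Two's complement of 00000110011: invert → 11111001100, add 1 → 11111001101
  00101111101
+ 11111001101
-------------
 100101001010  (end carry out of the top bit = 1)
Discarding the end carry: 00101001010
Decimal check:
  00101111101 = 256 + 64 + 32 + 16 + 8 + 4 + 1 = 381
  00000110011 = 32 + 16 + 2 + 1 = 51
  381 - 51 = 330, and 00101001010 = 256 + 64 + 8 + 2 = 330 ✓



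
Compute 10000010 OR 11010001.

OR: 1 when either bit is 1
  10000010
| 11010001
----------
  11010011
Decimal: 130 | 209 = 211



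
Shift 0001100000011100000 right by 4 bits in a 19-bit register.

Original: 0001100000011100000 (decimal 49376)
Shift right by 4 positions
Drop the 4 low bits; fill with zeros on the left
Result: 0000000110000001110 (decimal 3086)
Equivalent: 49376 >> 4 = 49376 ÷ 2^4 = 3086



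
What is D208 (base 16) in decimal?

Expand by place value (powers of 16):
Digit values: D = 13
D208 = 13 × 16^3 + 2 × 16^2 + 0 × 16^1 + 8 × 16^0
= 13 × 4096 + 2 × 256 + 0 × 16 + 8 × 1
= 53248 + 512 + 0 + 8
= 53768



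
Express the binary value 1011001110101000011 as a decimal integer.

Sum of powers of 2 for each 1-bit:
2^0 + 2^1 + 2^6 + 2^8 + 2^10 + 2^11 + 2^12 + 2^15 + 2^16 + 2^18
= 1 + 2 + 64 + 256 + 1024 + 2048 + 4096 + 32768 + 65536 + 262144
= 367939



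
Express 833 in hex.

Using repeated division by 16 (digits 10–15 are A–F):
833 ÷ 16 = 52 remainder 1
52 ÷ 16 = 3 remainder 4
3 ÷ 16 = 0 remainder 3
Reading remainders bottom to top: 341



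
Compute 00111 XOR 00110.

XOR: 1 when bits differ
  00111
^ 00110
-------
  00001
Decimal: 7 ^ 6 = 1



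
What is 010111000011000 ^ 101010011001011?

XOR: 1 when bits differ
  010111000011000
^ 101010011001011
-----------------
  111101011010011
Decimal: 11800 ^ 21707 = 31443



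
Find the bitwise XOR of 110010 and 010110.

XOR: 1 when bits differ
  110010
^ 010110
--------
  100100
Decimal: 50 ^ 22 = 36



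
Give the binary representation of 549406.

Using repeated division by 2:
549406 ÷ 2 = 274703 remainder 0
274703 ÷ 2 = 137351 remainder 1
137351 ÷ 2 = 68675 remainder 1
68675 ÷ 2 = 34337 remainder 1
34337 ÷ 2 = 17168 remainder 1
17168 ÷ 2 = 8584 remainder 0
8584 ÷ 2 = 4292 remainder 0
4292 ÷ 2 = 2146 remainder 0
2146 ÷ 2 = 1073 remainder 0
1073 ÷ 2 = 536 remainder 1
536 ÷ 2 = 268 remainder 0
268 ÷ 2 = 134 remainder 0
134 ÷ 2 = 67 remainder 0
67 ÷ 2 = 33 remainder 1
33 ÷ 2 = 16 remainder 1
16 ÷ 2 = 8 remainder 0
8 ÷ 2 = 4 remainder 0
4 ÷ 2 = 2 remainder 0
2 ÷ 2 = 1 remainder 0
1 ÷ 2 = 0 remainder 1
Reading remainders bottom to top: 10000110001000011110



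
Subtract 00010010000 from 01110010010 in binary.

Method 1 - Direct subtraction (column by column from the right: bit − bit − borrow-in; if negative, add 2 and borrow 1 from the next column):
borrow: 00000000000
        01110010010
-       00010010000
-------------------
        01100000010

Method 2 - Add two's complement:
Two's complement of 00010010000: invert → 11101101111, add 1 → 11101110000
  01110010010
+ 11101110000
-------------
 101100000010  (end carry out of the top bit = 1)
Discarding the end carry: 01100000010
Decimal check:
  01110010010 = 512 + 256 + 128 + 16 + 2 = 914
  00010010000 = 128 + 16 = 144
  914 - 144 = 770, and 01100000010 = 512 + 256 + 2 = 770 ✓



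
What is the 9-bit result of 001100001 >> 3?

Original: 001100001 (decimal 97)
Shift right by 3 positions
Drop the 3 low bits; fill with zeros on the left
Result: 000001100 (decimal 12)
Equivalent: 97 >> 3 = 97 ÷ 2^3 = 12



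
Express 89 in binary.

Using repeated division by 2:
89 ÷ 2 = 44 remainder 1
44 ÷ 2 = 22 remainder 0
22 ÷ 2 = 11 remainder 0
11 ÷ 2 = 5 remainder 1
5 ÷ 2 = 2 remainder 1
2 ÷ 2 = 1 remainder 0
1 ÷ 2 = 0 remainder 1
Reading remainders bottom to top: 1011001



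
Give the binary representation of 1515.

Using repeated division by 2:
1515 ÷ 2 = 757 remainder 1
757 ÷ 2 = 378 remainder 1
378 ÷ 2 = 189 remainder 0
189 ÷ 2 = 94 remainder 1
94 ÷ 2 = 47 remainder 0
47 ÷ 2 = 23 remainder 1
23 ÷ 2 = 11 remainder 1
11 ÷ 2 = 5 remainder 1
5 ÷ 2 = 2 remainder 1
2 ÷ 2 = 1 remainder 0
1 ÷ 2 = 0 remainder 1
Reading remainders bottom to top: 10111101011



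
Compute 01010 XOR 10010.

XOR: 1 when bits differ
  01010
^ 10010
-------
  11000
Decimal: 10 ^ 18 = 24



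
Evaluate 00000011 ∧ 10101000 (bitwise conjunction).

AND: 1 only when both bits are 1
  00000011
& 10101000
----------
  00000000
Decimal: 3 & 168 = 0



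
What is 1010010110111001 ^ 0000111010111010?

XOR: 1 when bits differ
  1010010110111001
^ 0000111010111010
------------------
  1010101100000011
Decimal: 42425 ^ 3770 = 43779



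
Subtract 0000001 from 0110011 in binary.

Method 1 - Direct subtraction (column by column from the right: bit − bit − borrow-in; if negative, add 2 and borrow 1 from the next column):
borrow: 0000000
        0110011
-       0000001
---------------
        0110010

Method 2 - Add two's complement:
Two's complement of 0000001: invert → 1111110, add 1 → 1111111
  0110011
+ 1111111
---------
 10110010  (end carry out of the top bit = 1)
Discarding the end carry: 0110010
Decimal check:
  0110011 = 32 + 16 + 2 + 1 = 51
  0000001 = 1
  51 - 1 = 50, and 0110010 = 32 + 16 + 2 = 50 ✓



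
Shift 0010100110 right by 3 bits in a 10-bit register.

Original: 0010100110 (decimal 166)
Shift right by 3 positions
Drop the 3 low bits; fill with zeros on the left
Result: 0000010100 (decimal 20)
Equivalent: 166 >> 3 = 166 ÷ 2^3 = 20



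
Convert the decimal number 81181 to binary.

Using repeated division by 2:
81181 ÷ 2 = 40590 remainder 1
40590 ÷ 2 = 20295 remainder 0
20295 ÷ 2 = 10147 remainder 1
10147 ÷ 2 = 5073 remainder 1
5073 ÷ 2 = 2536 remainder 1
2536 ÷ 2 = 1268 remainder 0
1268 ÷ 2 = 634 remainder 0
634 ÷ 2 = 317 remainder 0
317 ÷ 2 = 158 remainder 1
158 ÷ 2 = 79 remainder 0
79 ÷ 2 = 39 remainder 1
39 ÷ 2 = 19 remainder 1
19 ÷ 2 = 9 remainder 1
9 ÷ 2 = 4 remainder 1
4 ÷ 2 = 2 remainder 0
2 ÷ 2 = 1 remainder 0
1 ÷ 2 = 0 remainder 1
Reading remainders bottom to top: 10011110100011101



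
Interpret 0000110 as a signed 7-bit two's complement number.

Binary: 0000110
Sign bit: 0 (non-negative)
Read directly as an unsigned value:
0000110 = 4 + 2 = 6
Value: 6



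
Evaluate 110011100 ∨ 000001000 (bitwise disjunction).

OR: 1 when either bit is 1
  110011100
| 000001000
-----------
  110011100
Decimal: 412 | 8 = 412



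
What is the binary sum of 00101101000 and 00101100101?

Add column by column from the right: bit + bit + carry-in; write the sum mod 2, carry 1 when the sum is 2 or 3.
carry:  01011000000
        00101101000
+       00101100101
-------------------
       001011001101
(the carry out of the leftmost column, 0, becomes the leading bit)
Decimal check:
  00101101000 = 256 + 64 + 32 + 8 = 360
  00101100101 = 256 + 64 + 32 + 4 + 1 = 357
  360 + 357 = 717, and 001011001101 = 512 + 128 + 64 + 8 + 4 + 1 = 717 ✓



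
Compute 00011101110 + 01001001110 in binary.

Add column by column from the right: bit + bit + carry-in; write the sum mod 2, carry 1 when the sum is 2 or 3.
carry:  00110011100
        00011101110
+       01001001110
-------------------
       001100111100
(the carry out of the leftmost column, 0, becomes the leading bit)
Decimal check:
  00011101110 = 128 + 64 + 32 + 8 + 4 + 2 = 238
  01001001110 = 512 + 64 + 8 + 4 + 2 = 590
  238 + 590 = 828, and 001100111100 = 512 + 256 + 32 + 16 + 8 + 4 = 828 ✓



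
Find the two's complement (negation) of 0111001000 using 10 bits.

Original: 0111001000
Step 1 - Invert all bits: 1000110111
Step 2 - Add 1: 1000111000
Verification: 0111001000 + 1000111000 = 10000000000; discarding the end carry (carry out of the top bit) leaves the 10-bit value 0000000000, as required for x + (-x)



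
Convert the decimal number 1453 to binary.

Using repeated division by 2:
1453 ÷ 2 = 726 remainder 1
726 ÷ 2 = 363 remainder 0
363 ÷ 2 = 181 remainder 1
181 ÷ 2 = 90 remainder 1
90 ÷ 2 = 45 remainder 0
45 ÷ 2 = 22 remainder 1
22 ÷ 2 = 11 remainder 0
11 ÷ 2 = 5 remainder 1
5 ÷ 2 = 2 remainder 1
2 ÷ 2 = 1 remainder 0
1 ÷ 2 = 0 remainder 1
Reading remainders bottom to top: 10110101101



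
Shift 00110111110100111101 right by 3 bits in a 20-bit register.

Original: 00110111110100111101 (decimal 228669)
Shift right by 3 positions
Drop the 3 low bits; fill with zeros on the left
Result: 00000110111110100111 (decimal 28583)
Equivalent: 228669 >> 3 = 228669 ÷ 2^3 = 28583



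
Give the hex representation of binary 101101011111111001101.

Group into 4-bit nibbles from right:
  0001 = 1
  0110 = 6
  1011 = B
  1111 = F
  1100 = C
  1101 = D
Result: 16BFCD



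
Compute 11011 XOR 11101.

XOR: 1 when bits differ
  11011
^ 11101
-------
  00110
Decimal: 27 ^ 29 = 6



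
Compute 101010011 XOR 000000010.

XOR: 1 when bits differ
  101010011
^ 000000010
-----------
  101010001
Decimal: 339 ^ 2 = 337



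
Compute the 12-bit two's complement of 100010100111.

Original (sign bit 1, negative): 100010100111
Step 1 - Invert all bits: 011101011000
Step 2 - Add 1: 011101011001
Verification: 100010100111 + 011101011001 = 1000000000000; discarding the end carry (carry out of the top bit) leaves the 12-bit value 000000000000, as required for x + (-x)



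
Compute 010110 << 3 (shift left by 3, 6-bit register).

Original: 010110 (decimal 22)
Shift left by 3 positions
Append 3 zeros on the right and drop the 3 high bits that overflow the 6-bit width
Result: 110000 (decimal 48)
Equivalent: 22 << 3 = 22 × 2^3 = 176, truncated to 6 bits = 48



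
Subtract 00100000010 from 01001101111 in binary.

Method 1 - Direct subtraction (column by column from the right: bit − bit − borrow-in; if negative, add 2 and borrow 1 from the next column):
borrow: 01000000000
        01001101111
-       00100000010
-------------------
        00101101101

Method 2 - Add two's complement:
Two's complement of 00100000010: invert → 11011111101, add 1 → 11011111110
  01001101111
+ 11011111110
-------------
 100101101101  (end carry out of the top bit = 1)
Discarding the end carry: 00101101101
Decimal check:
  01001101111 = 512 + 64 + 32 + 8 + 4 + 2 + 1 = 623
  00100000010 = 256 + 2 = 258
  623 - 258 = 365, and 00101101101 = 256 + 64 + 32 + 8 + 4 + 1 = 365 ✓



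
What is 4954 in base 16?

Using repeated division by 16 (digits 10–15 are A–F):
4954 ÷ 16 = 309 remainder 10 (A)
309 ÷ 16 = 19 remainder 5
19 ÷ 16 = 1 remainder 3
1 ÷ 16 = 0 remainder 1
Reading remainders bottom to top: 135A



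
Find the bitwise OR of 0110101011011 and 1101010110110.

OR: 1 when either bit is 1
  0110101011011
| 1101010110110
---------------
  1111111111111
Decimal: 3419 | 6838 = 8191



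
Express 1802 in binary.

Using repeated division by 2:
1802 ÷ 2 = 901 remainder 0
901 ÷ 2 = 450 remainder 1
450 ÷ 2 = 225 remainder 0
225 ÷ 2 = 112 remainder 1
112 ÷ 2 = 56 remainder 0
56 ÷ 2 = 28 remainder 0
28 ÷ 2 = 14 remainder 0
14 ÷ 2 = 7 remainder 0
7 ÷ 2 = 3 remainder 1
3 ÷ 2 = 1 remainder 1
1 ÷ 2 = 0 remainder 1
Reading remainders bottom to top: 11100001010



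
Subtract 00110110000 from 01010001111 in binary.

Method 1 - Direct subtraction (column by column from the right: bit − bit − borrow-in; if negative, add 2 and borrow 1 from the next column):
borrow: 01111100000
        01010001111
-       00110110000
-------------------
        00011011111

Method 2 - Add two's complement:
Two's complement of 00110110000: invert → 11001001111, add 1 → 11001010000
  01010001111
+ 11001010000
-------------
 100011011111  (end carry out of the top bit = 1)
Discarding the end carry: 00011011111
Decimal check:
  01010001111 = 512 + 128 + 8 + 4 + 2 + 1 = 655
  00110110000 = 256 + 128 + 32 + 16 = 432
  655 - 432 = 223, and 00011011111 = 128 + 64 + 16 + 8 + 4 + 2 + 1 = 223 ✓



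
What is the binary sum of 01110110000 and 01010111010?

Add column by column from the right: bit + bit + carry-in; write the sum mod 2, carry 1 when the sum is 2 or 3.
carry:  11101100000
        01110110000
+       01010111010
-------------------
       011001101010
(the carry out of the leftmost column, 0, becomes the leading bit)
Decimal check:
  01110110000 = 512 + 256 + 128 + 32 + 16 = 944
  01010111010 = 512 + 128 + 32 + 16 + 8 + 2 = 698
  944 + 698 = 1642, and 011001101010 = 1024 + 512 + 64 + 32 + 8 + 2 = 1642 ✓



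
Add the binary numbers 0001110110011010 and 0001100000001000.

Add column by column from the right: bit + bit + carry-in; write the sum mod 2, carry 1 when the sum is 2 or 3.
carry:  0011000000110000
        0001110110011010
+       0001100000001000
------------------------
       00011010110100010
(the carry out of the leftmost column, 0, becomes the leading bit)
Decimal check:
  0001110110011010 = 4096 + 2048 + 1024 + 256 + 128 + 16 + 8 + 2 = 7578
  0001100000001000 = 4096 + 2048 + 8 = 6152
  7578 + 6152 = 13730, and 00011010110100010 = 8192 + 4096 + 1024 + 256 + 128 + 32 + 2 = 13730 ✓



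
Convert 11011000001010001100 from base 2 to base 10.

Sum of powers of 2 for each 1-bit:
2^2 + 2^3 + 2^7 + 2^9 + 2^15 + 2^16 + 2^18 + 2^19
= 4 + 8 + 128 + 512 + 32768 + 65536 + 262144 + 524288
= 885388



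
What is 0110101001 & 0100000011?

AND: 1 only when both bits are 1
  0110101001
& 0100000011
------------
  0100000001
Decimal: 425 & 259 = 257



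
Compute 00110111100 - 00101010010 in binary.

Method 1 - Direct subtraction (column by column from the right: bit − bit − borrow-in; if negative, add 2 and borrow 1 from the next column):
borrow: 00010000100
        00110111100
-       00101010010
-------------------
        00001101010

Method 2 - Add two's complement:
Two's complement of 00101010010: invert → 11010101101, add 1 → 11010101110
  00110111100
+ 11010101110
-------------
 100001101010  (end carry out of the top bit = 1)
Discarding the end carry: 00001101010
Decimal check:
  00110111100 = 256 + 128 + 32 + 16 + 8 + 4 = 444
  00101010010 = 256 + 64 + 16 + 2 = 338
  444 - 338 = 106, and 00001101010 = 64 + 32 + 8 + 2 = 106 ✓



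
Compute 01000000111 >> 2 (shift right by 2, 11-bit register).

Original: 01000000111 (decimal 519)
Shift right by 2 positions
Drop the 2 low bits; fill with zeros on the left
Result: 00010000001 (decimal 129)
Equivalent: 519 >> 2 = 519 ÷ 2^2 = 129



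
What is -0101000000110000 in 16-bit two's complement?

Original: 0101000000110000
Step 1 - Invert all bits: 1010111111001111
Step 2 - Add 1: 1010111111010000
Verification: 0101000000110000 + 1010111111010000 = 10000000000000000; discarding the end carry (carry out of the top bit) leaves the 16-bit value 0000000000000000, as required for x + (-x)

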